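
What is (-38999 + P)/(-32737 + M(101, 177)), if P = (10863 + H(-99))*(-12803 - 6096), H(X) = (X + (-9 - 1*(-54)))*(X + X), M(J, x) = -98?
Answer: 407406944/32835 ≈ 12408.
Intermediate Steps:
H(X) = 2*X*(45 + X) (H(X) = (X + (-9 + 54))*(2*X) = (X + 45)*(2*X) = (45 + X)*(2*X) = 2*X*(45 + X))
P = -407367945 (P = (10863 + 2*(-99)*(45 - 99))*(-12803 - 6096) = (10863 + 2*(-99)*(-54))*(-18899) = (10863 + 10692)*(-18899) = 21555*(-18899) = -407367945)
(-38999 + P)/(-32737 + M(101, 177)) = (-38999 - 407367945)/(-32737 - 98) = -407406944/(-32835) = -407406944*(-1/32835) = 407406944/32835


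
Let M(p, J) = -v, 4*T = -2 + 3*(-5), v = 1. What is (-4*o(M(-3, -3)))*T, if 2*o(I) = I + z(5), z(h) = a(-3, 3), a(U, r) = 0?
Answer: -17/2 ≈ -8.5000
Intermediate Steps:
T = -17/4 (T = (-2 + 3*(-5))/4 = (-2 - 15)/4 = (¼)*(-17) = -17/4 ≈ -4.2500)
M(p, J) = -1 (M(p, J) = -1*1 = -1)
z(h) = 0
o(I) = I/2 (o(I) = (I + 0)/2 = I/2)
(-4*o(M(-3, -3)))*T = -2*(-1)*(-17/4) = -4*(-½)*(-17/4) = 2*(-17/4) = -17/2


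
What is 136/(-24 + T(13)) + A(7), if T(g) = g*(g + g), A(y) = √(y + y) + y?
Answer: 1167/157 + √14 ≈ 11.175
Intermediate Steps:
A(y) = y + √2*√y (A(y) = √(2*y) + y = √2*√y + y = y + √2*√y)
T(g) = 2*g² (T(g) = g*(2*g) = 2*g²)
136/(-24 + T(13)) + A(7) = 136/(-24 + 2*13²) + (7 + √2*√7) = 136/(-24 + 2*169) + (7 + √14) = 136/(-24 + 338) + (7 + √14) = 136/314 + (7 + √14) = 136*(1/314) + (7 + √14) = 68/157 + (7 + √14) = 1167/157 + √14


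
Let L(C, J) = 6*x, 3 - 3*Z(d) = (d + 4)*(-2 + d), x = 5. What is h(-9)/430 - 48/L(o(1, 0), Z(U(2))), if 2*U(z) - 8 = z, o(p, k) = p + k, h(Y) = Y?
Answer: -697/430 ≈ -1.6209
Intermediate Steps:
o(p, k) = k + p
U(z) = 4 + z/2
Z(d) = 1 - (-2 + d)*(4 + d)/3 (Z(d) = 1 - (d + 4)*(-2 + d)/3 = 1 - (4 + d)*(-2 + d)/3 = 1 - (-2 + d)*(4 + d)/3)
L(C, J) = 30 (L(C, J) = 6*5 = 30)
h(-9)/430 - 48/L(o(1, 0), Z(U(2))) = -9/430 - 48/30 = -9*1/430 - 48*1/30 = -9/430 - 8/5 = -697/430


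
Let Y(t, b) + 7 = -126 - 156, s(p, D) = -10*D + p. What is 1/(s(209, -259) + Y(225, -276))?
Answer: 1/2510 ≈ 0.00039841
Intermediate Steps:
s(p, D) = p - 10*D
Y(t, b) = -289 (Y(t, b) = -7 + (-126 - 156) = -7 - 282 = -289)
1/(s(209, -259) + Y(225, -276)) = 1/((209 - 10*(-259)) - 289) = 1/((209 + 2590) - 289) = 1/(2799 - 289) = 1/2510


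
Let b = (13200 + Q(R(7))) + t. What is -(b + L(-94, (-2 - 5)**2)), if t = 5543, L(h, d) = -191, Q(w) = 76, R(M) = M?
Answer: -18628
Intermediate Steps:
b = 18819 (b = (13200 + 76) + 5543 = 13276 + 5543 = 18819)
-(b + L(-94, (-2 - 5)**2)) = -(18819 - 191) = -1*18628 = -18628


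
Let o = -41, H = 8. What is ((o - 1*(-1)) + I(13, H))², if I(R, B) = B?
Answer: 1024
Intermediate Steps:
((o - 1*(-1)) + I(13, H))² = ((-41 - 1*(-1)) + 8)² = ((-41 + 1) + 8)² = (-40 + 8)² = (-32)² = 1024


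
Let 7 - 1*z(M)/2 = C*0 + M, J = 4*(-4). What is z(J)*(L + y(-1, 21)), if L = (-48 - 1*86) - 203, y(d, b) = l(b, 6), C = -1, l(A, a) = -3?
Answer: -15640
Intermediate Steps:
y(d, b) = -3
L = -337 (L = (-48 - 86) - 203 = -134 - 203 = -337)
J = -16
z(M) = 14 - 2*M (z(M) = 14 - 2*(-1*0 + M) = 14 - 2*(0 + M) = 14 - 2*M)
z(J)*(L + y(-1, 21)) = (14 - 2*(-16))*(-337 - 3) = (14 + 32)*(-340) = 46*(-340) = -15640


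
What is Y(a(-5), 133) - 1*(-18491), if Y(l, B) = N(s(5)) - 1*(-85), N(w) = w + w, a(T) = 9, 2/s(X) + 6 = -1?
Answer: 130028/7 ≈ 18575.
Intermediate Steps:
s(X) = -2/7 (s(X) = 2/(-6 - 1) = 2/(-7) = 2*(-1/7) = -2/7)
N(w) = 2*w
Y(l, B) = 591/7 (Y(l, B) = 2*(-2/7) - 1*(-85) = -4/7 + 85 = 591/7)
Y(a(-5), 133) - 1*(-18491) = 591/7 - 1*(-18491) = 591/7 + 18491 = 130028/7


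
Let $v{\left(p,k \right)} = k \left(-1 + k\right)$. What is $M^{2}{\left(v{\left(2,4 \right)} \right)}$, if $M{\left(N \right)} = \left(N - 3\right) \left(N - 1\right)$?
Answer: $9801$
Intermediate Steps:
$M{\left(N \right)} = \left(-1 + N\right) \left(-3 + N\right)$ ($M{\left(N \right)} = \left(-3 + N\right) \left(-1 + N\right) = \left(-1 + N\right) \left(-3 + N\right)$)
$M^{2}{\left(v{\left(2,4 \right)} \right)} = \left(3 + \left(4 \left(-1 + 4\right)\right)^{2} - 4 \cdot 4 \left(-1 + 4\right)\right)^{2} = \left(3 + \left(4 \cdot 3\right)^{2} - 4 \cdot 4 \cdot 3\right)^{2} = \left(3 + 12^{2} - 48\right)^{2} = \left(3 + 144 - 48\right)^{2} = 99^{2} = 9801$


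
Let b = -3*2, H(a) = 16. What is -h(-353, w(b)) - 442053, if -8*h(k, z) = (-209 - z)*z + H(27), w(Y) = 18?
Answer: -1770247/4 ≈ -4.4256e+5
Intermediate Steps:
b = -6
h(k, z) = -2 - z*(-209 - z)/8 (h(k, z) = -((-209 - z)*z + 16)/8 = -(z*(-209 - z) + 16)/8 = -(16 + z*(-209 - z))/8 = -2 - z*(-209 - z)/8)
-h(-353, w(b)) - 442053 = -(-2 + (1/8)*18**2 + (209/8)*18) - 442053 = -(-2 + (1/8)*324 + 1881/4) - 442053 = -(-2 + 81/2 + 1881/4) - 442053 = -1*2035/4 - 442053 = -2035/4 - 442053 = -1770247/4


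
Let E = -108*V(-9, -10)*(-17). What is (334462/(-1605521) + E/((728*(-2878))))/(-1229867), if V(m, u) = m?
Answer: 168557450501/1034275689182143772 ≈ 1.6297e-7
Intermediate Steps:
E = -16524 (E = -108*(-9)*(-17) = 972*(-17) = -16524)
(334462/(-1605521) + E/((728*(-2878))))/(-1229867) = (334462/(-1605521) - 16524/(728*(-2878)))/(-1229867) = (334462*(-1/1605521) - 16524/(-2095184))*(-1/1229867) = (-334462/1605521 - 16524*(-1/2095184))*(-1/1229867) = (-334462/1605521 + 4131/523796)*(-1/1229867) = -168557450501/840965477716*(-1/1229867) = 168557450501/1034275689182143772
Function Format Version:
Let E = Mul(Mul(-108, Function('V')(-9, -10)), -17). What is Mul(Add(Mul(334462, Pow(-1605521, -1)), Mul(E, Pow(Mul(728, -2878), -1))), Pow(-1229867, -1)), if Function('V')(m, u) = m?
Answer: Rational(168557450501, 1034275689182143772) ≈ 1.6297e-7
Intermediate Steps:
E = -16524 (E = Mul(Mul(-108, -9), -17) = Mul(972, -17) = -16524)
Mul(Add(Mul(334462, Pow(-1605521, -1)), Mul(E, Pow(Mul(728, -2878), -1))), Pow(-1229867, -1)) = Mul(Add(Mul(334462, Pow(-1605521, -1)), Mul(-16524, Pow(Mul(728, -2878), -1))), Pow(-1229867, -1)) = Mul(Add(Mul(334462, Rational(-1, 1605521)), Mul(-16524, Pow(-2095184, -1))), Rational(-1, 1229867)) = Mul(Add(Rational(-334462, 1605521), Mul(-16524, Rational(-1, 2095184))), Rational(-1, 1229867)) = Mul(Add(Rational(-334462, 1605521), Rational(4131, 523796)), Rational(-1, 1229867)) = Mul(Rational(-168557450501, 840965477716), Rational(-1, 1229867)) = Rational(168557450501, 1034275689182143772)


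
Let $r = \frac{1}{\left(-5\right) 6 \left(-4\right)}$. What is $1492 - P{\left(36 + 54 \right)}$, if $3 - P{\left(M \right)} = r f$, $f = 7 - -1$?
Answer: $\frac{22336}{15} \approx 1489.1$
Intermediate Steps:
$r = \frac{1}{120}$ ($r = \frac{1}{\left(-30\right) \left(-4\right)} = \frac{1}{120} \approx 0.0083333$)
$f = 8$ ($f = 7 + 1 = 8$)
$P{\left(M \right)} = \frac{44}{15}$ ($P{\left(M \right)} = 3 - \frac{1}{120} \cdot 8 = 3 - \frac{1}{15} = \frac{44}{15}$)
$1492 - P{\left(36 + 54 \right)} = 1492 - \frac{44}{15} = \frac{22336}{15}$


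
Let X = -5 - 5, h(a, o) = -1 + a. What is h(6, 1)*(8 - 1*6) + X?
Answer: 0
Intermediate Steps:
X = -10
h(6, 1)*(8 - 1*6) + X = (-1 + 6)*(8 - 1*6) - 10 = 5*(8 - 6) - 10 = 5*2 - 10 = 10 - 10 = 0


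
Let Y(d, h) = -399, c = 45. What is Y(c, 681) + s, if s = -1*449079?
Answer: -449478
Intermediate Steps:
s = -449079
Y(c, 681) + s = -399 - 449079 = -449478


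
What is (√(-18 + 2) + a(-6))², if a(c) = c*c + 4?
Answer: 1584 + 320*I ≈ 1584.0 + 320.0*I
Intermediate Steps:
a(c) = 4 + c² (a(c) = c² + 4 = 4 + c²)
(√(-18 + 2) + a(-6))² = (√(-18 + 2) + (4 + (-6)²))² = (√(-16) + (4 + 36))² = (4*I + 40)² = (40 + 4*I)²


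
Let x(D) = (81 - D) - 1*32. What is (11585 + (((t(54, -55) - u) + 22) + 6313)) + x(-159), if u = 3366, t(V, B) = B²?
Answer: 17787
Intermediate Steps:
x(D) = 49 - D (x(D) = (81 - D) - 32 = 49 - D)
(11585 + (((t(54, -55) - u) + 22) + 6313)) + x(-159) = (11585 + ((((-55)² - 1*3366) + 22) + 6313)) + (49 - 1*(-159)) = (11585 + (((3025 - 3366) + 22) + 6313)) + (49 + 159) = (11585 + ((-341 + 22) + 6313)) + 208 = (11585 + (-319 + 6313)) + 208 = (11585 + 5994) + 208 = 17579 + 208 = 17787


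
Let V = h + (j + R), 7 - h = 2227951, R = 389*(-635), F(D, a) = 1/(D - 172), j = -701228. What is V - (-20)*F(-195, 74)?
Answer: -1165660649/367 ≈ -3.1762e+6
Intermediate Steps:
F(D, a) = 1/(-172 + D)
R = -247015
h = -2227944 (h = 7 - 1*2227951 = 7 - 2227951 = -2227944)
V = -3176187 (V = -2227944 + (-701228 - 247015) = -2227944 - 948243 = -3176187)
V - (-20)*F(-195, 74) = -3176187 - (-20)/(-172 - 195) = -3176187 - (-20)/(-367) = -3176187 - (-20)*(-1)/367 = -3176187 - 1*20/367 = -3176187 - 20/367 = -1165660649/367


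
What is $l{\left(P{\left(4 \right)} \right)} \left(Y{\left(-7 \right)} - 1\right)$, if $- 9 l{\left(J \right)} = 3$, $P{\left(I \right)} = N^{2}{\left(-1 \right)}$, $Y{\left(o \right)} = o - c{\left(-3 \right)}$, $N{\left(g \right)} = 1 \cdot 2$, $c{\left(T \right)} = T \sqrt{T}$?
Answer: $\frac{8}{3} - i \sqrt{3} \approx 2.6667 - 1.732 i$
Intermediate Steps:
$c{\left(T \right)} = T^{\frac{3}{2}}$
$N{\left(g \right)} = 2$
$Y{\left(o \right)} = o + 3 i \sqrt{3}$ ($Y{\left(o \right)} = o - \left(-3\right)^{\frac{3}{2}} = o - - 3 i \sqrt{3} = o + 3 i \sqrt{3}$)
$P{\left(I \right)} = 4$ ($P{\left(I \right)} = 2^{2} = 4$)
$l{\left(J \right)} = - \frac{1}{3}$ ($l{\left(J \right)} = \left(- \frac{1}{9}\right) 3 = - \frac{1}{3}$)
$l{\left(P{\left(4 \right)} \right)} \left(Y{\left(-7 \right)} - 1\right) = - \frac{\left(-7 + 3 i \sqrt{3}\right) - 1}{3} = - \frac{-8 + 3 i \sqrt{3}}{3} = \frac{8}{3} - i \sqrt{3}$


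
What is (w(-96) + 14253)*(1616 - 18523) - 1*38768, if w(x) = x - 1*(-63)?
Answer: -240456308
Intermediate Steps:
w(x) = 63 + x (w(x) = x + 63 = 63 + x)
(w(-96) + 14253)*(1616 - 18523) - 1*38768 = ((63 - 96) + 14253)*(1616 - 18523) - 1*38768 = (-33 + 14253)*(-16907) - 38768 = 14220*(-16907) - 38768 = -240417540 - 38768 = -240456308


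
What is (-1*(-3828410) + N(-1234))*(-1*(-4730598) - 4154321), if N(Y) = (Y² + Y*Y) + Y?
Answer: 3960572022576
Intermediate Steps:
N(Y) = Y + 2*Y² (N(Y) = (Y² + Y²) + Y = 2*Y² + Y = Y + 2*Y²)
(-1*(-3828410) + N(-1234))*(-1*(-4730598) - 4154321) = (-1*(-3828410) - 1234*(1 + 2*(-1234)))*(-1*(-4730598) - 4154321) = (3828410 - 1234*(1 - 2468))*(4730598 - 4154321) = (3828410 - 1234*(-2467))*576277 = (3828410 + 3044278)*576277 = 6872688*576277 = 3960572022576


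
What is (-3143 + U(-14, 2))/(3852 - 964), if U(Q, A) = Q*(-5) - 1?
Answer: -1537/1444 ≈ -1.0644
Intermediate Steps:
U(Q, A) = -1 - 5*Q (U(Q, A) = -5*Q - 1 = -1 - 5*Q)
(-3143 + U(-14, 2))/(3852 - 964) = (-3143 + (-1 - 5*(-14)))/(3852 - 964) = (-3143 + (-1 + 70))/2888 = (-3143 + 69)*(1/2888) = -3074*1/2888 = -1537/1444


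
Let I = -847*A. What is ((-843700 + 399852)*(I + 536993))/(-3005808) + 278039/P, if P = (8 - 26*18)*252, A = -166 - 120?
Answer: 835239068435981/7259026320 ≈ 1.1506e+5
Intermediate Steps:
A = -286
I = 242242 (I = -847*(-286) = 242242)
P = -115920 (P = (8 - 468)*252 = -460*252 = -115920)
((-843700 + 399852)*(I + 536993))/(-3005808) + 278039/P = ((-843700 + 399852)*(242242 + 536993))/(-3005808) + 278039/(-115920) = -443848*779235*(-1/3005808) + 278039*(-1/115920) = -345861896280*(-1/3005808) - 278039/115920 = 14410912345/125242 - 278039/115920 = 835239068435981/7259026320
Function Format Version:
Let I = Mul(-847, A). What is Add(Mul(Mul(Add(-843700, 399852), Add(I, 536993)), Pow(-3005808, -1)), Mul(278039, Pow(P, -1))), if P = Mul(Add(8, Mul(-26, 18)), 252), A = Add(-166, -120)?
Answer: Rational(835239068435981, 7259026320) ≈ 1.1506e+5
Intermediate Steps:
A = -286
I = 242242 (I = Mul(-847, -286) = 242242)
P = -115920 (P = Mul(Add(8, -468), 252) = Mul(-460, 252) = -115920)
Add(Mul(Mul(Add(-843700, 399852), Add(I, 536993)), Pow(-3005808, -1)), Mul(278039, Pow(P, -1))) = Add(Mul(Mul(Add(-843700, 399852), Add(242242, 536993)), Pow(-3005808, -1)), Mul(278039, Pow(-115920, -1))) = Add(Mul(Mul(-443848, 779235), Rational(-1, 3005808)), Mul(278039, Rational(-1, 115920))) = Add(Mul(-345861896280, Rational(-1, 3005808)), Rational(-278039, 115920)) = Add(Rational(14410912345, 125242), Rational(-278039, 115920)) = Rational(835239068435981, 7259026320)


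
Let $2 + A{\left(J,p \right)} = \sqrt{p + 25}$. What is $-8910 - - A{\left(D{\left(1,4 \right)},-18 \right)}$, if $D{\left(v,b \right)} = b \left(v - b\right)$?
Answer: $-8912 + \sqrt{7} \approx -8909.4$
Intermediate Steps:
$A{\left(J,p \right)} = -2 + \sqrt{25 + p}$ ($A{\left(J,p \right)} = -2 + \sqrt{p + 25} = -2 + \sqrt{25 + p}$)
$-8910 - - A{\left(D{\left(1,4 \right)},-18 \right)} = -8910 - - (-2 + \sqrt{25 - 18}) = -8910 - - (-2 + \sqrt{7}) = -8910 - \left(2 - \sqrt{7}\right) = -8912 + \sqrt{7}$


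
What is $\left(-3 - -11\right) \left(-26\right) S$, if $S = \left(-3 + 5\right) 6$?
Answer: $-2496$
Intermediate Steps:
$S = 12$ ($S = 2 \cdot 6 = 12$)
$\left(-3 - -11\right) \left(-26\right) S = \left(-3 - -11\right) \left(-26\right) 12 = \left(-3 + 11\right) \left(-26\right) 12 = 8 \left(-26\right) 12 = \left(-208\right) 12 = -2496$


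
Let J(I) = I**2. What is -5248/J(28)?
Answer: -328/49 ≈ -6.6939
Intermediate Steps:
-5248/J(28) = -5248/(28**2) = -5248/784 = -5248*1/784 = -328/49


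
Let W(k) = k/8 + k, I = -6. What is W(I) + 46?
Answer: 157/4 ≈ 39.250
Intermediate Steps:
W(k) = 9*k/8 (W(k) = k*(⅛) + k = k/8 + k = 9*k/8)
W(I) + 46 = (9/8)*(-6) + 46 = -27/4 + 46 = 157/4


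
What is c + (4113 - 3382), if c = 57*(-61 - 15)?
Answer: -3601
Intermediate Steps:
c = -4332 (c = 57*(-76) = -4332)
c + (4113 - 3382) = -4332 + (4113 - 3382) = -4332 + 731 = -3601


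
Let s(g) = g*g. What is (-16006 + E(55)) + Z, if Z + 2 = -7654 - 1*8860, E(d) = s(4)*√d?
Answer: -32522 + 16*√55 ≈ -32403.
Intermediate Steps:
s(g) = g²
E(d) = 16*√d (E(d) = 4²*√d = 16*√d)
Z = -16516 (Z = -2 + (-7654 - 1*8860) = -2 + (-7654 - 8860) = -2 - 16514 = -16516)
(-16006 + E(55)) + Z = (-16006 + 16*√55) - 16516 = -32522 + 16*√55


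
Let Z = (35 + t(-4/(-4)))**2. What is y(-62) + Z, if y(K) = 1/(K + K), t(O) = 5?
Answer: 198399/124 ≈ 1600.0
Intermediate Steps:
y(K) = 1/(2*K)
Z = 1600 (Z = (35 + 5)**2 = 40**2 = 1600)
y(-62) + Z = (1/2)/(-62) + 1600 = (1/2)*(-1/62) + 1600 = -1/124 + 1600 = 198399/124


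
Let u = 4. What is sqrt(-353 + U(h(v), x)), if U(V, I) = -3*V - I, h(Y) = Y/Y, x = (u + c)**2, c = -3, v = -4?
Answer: I*sqrt(357) ≈ 18.894*I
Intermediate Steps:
x = 1 (x = (4 - 3)**2 = 1**2 = 1)
h(Y) = 1
U(V, I) = -I - 3*V
sqrt(-353 + U(h(v), x)) = sqrt(-353 + (-1*1 - 3*1)) = sqrt(-353 + (-1 - 3)) = sqrt(-353 - 4) = sqrt(-357) = I*sqrt(357)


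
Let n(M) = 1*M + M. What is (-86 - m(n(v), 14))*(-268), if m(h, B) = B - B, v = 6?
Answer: 23048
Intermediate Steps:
n(M) = 2*M (n(M) = M + M = 2*M)
m(h, B) = 0
(-86 - m(n(v), 14))*(-268) = (-86 - 1*0)*(-268) = (-86 + 0)*(-268) = -86*(-268) = 23048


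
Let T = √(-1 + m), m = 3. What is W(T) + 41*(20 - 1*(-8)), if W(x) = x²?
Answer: 1150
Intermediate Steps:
T = √2 (T = √(-1 + 3) = √2 ≈ 1.4142)
W(T) + 41*(20 - 1*(-8)) = (√2)² + 41*(20 - 1*(-8)) = 2 + 41*(20 + 8) = 2 + 41*28 = 2 + 1148 = 1150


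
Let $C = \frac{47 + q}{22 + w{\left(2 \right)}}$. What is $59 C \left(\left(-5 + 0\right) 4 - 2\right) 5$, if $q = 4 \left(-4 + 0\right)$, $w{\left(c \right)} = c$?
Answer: $- \frac{100595}{12} \approx -8382.9$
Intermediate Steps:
$q = -16$ ($q = 4 \left(-4\right) = -16$)
$C = \frac{31}{24}$ ($C = \frac{47 - 16}{22 + 2} = \frac{31}{24} \approx 1.2917$)
$59 C \left(\left(-5 + 0\right) 4 - 2\right) 5 = 59 \cdot \frac{31}{24} \left(\left(-5 + 0\right) 4 - 2\right) 5 = \frac{1829 \left(\left(-5\right) 4 - 2\right) 5}{24} = \frac{1829 \left(-20 - 2\right) 5}{24} = \frac{1829 \left(\left(-22\right) 5\right)}{24} = \frac{1829}{24} \left(-110\right) = - \frac{100595}{12}$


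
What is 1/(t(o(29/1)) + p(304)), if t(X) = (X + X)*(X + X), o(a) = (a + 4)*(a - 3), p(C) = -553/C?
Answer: 304/895174871 ≈ 3.3960e-7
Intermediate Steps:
o(a) = (-3 + a)*(4 + a) (o(a) = (4 + a)*(-3 + a) = (-3 + a)*(4 + a))
t(X) = 4*X² (t(X) = (2*X)*(2*X) = 4*X²)
1/(t(o(29/1)) + p(304)) = 1/(4*(-12 + 29/1 + (29/1)²)² - 553/304) = 1/(4*(-12 + 29*1 + (29*1)²)² - 553*1/304) = 1/(4*(-12 + 29 + 29²)² - 553/304) = 1/(4*(-12 + 29 + 841)² - 553/304) = 1/(4*858² - 553/304) = 1/(4*736164 - 553/304) = 1/(2944656 - 553/304) = 1/(895174871/304) = 304/895174871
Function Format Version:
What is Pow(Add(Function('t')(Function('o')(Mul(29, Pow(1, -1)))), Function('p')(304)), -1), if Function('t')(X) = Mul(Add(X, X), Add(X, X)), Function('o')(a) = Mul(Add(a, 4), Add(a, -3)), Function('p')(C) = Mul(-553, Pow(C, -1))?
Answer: Rational(304, 895174871) ≈ 3.3960e-7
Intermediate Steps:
Function('o')(a) = Mul(Add(-3, a), Add(4, a)) (Function('o')(a) = Mul(Add(4, a), Add(-3, a)) = Mul(Add(-3, a), Add(4, a)))
Function('t')(X) = Mul(4, Pow(X, 2)) (Function('t')(X) = Mul(Mul(2, X), Mul(2, X)) = Mul(4, Pow(X, 2)))
Pow(Add(Function('t')(Function('o')(Mul(29, Pow(1, -1)))), Function('p')(304)), -1) = Pow(Add(Mul(4, Pow(Add(-12, Mul(29, Pow(1, -1)), Pow(Mul(29, Pow(1, -1)), 2)), 2)), Mul(-553, Pow(304, -1))), -1) = Pow(Add(Mul(4, Pow(Add(-12, Mul(29, 1), Pow(Mul(29, 1), 2)), 2)), Mul(-553, Rational(1, 304))), -1) = Pow(Add(Mul(4, Pow(Add(-12, 29, Pow(29, 2)), 2)), Rational(-553, 304)), -1) = Pow(Add(Mul(4, Pow(Add(-12, 29, 841), 2)), Rational(-553, 304)), -1) = Pow(Add(Mul(4, Pow(858, 2)), Rational(-553, 304)), -1) = Pow(Add(Mul(4, 736164), Rational(-553, 304)), -1) = Pow(Add(2944656, Rational(-553, 304)), -1) = Pow(Rational(895174871, 304), -1) = Rational(304, 895174871)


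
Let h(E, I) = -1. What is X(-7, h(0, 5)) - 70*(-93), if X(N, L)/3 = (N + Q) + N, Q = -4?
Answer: 6456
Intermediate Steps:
X(N, L) = -12 + 6*N (X(N, L) = 3*((N - 4) + N) = 3*((-4 + N) + N) = 3*(-4 + 2*N) = -12 + 6*N)
X(-7, h(0, 5)) - 70*(-93) = (-12 + 6*(-7)) - 70*(-93) = (-12 - 42) + 6510 = -54 + 6510 = 6456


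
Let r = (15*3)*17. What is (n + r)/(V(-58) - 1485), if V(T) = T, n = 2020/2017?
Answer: -1545025/3112231 ≈ -0.49644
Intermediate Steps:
n = 2020/2017 (n = 2020*(1/2017) = 2020/2017 ≈ 1.0015)
r = 765 (r = 45*17 = 765)
(n + r)/(V(-58) - 1485) = (2020/2017 + 765)/(-58 - 1485) = (1545025/2017)/(-1543) = (1545025/2017)*(-1/1543) = -1545025/3112231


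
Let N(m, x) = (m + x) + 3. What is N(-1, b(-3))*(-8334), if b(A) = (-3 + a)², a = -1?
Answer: -150012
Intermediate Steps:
b(A) = 16 (b(A) = (-3 - 1)² = (-4)² = 16)
N(m, x) = 3 + m + x
N(-1, b(-3))*(-8334) = (3 - 1 + 16)*(-8334) = 18*(-8334) = -150012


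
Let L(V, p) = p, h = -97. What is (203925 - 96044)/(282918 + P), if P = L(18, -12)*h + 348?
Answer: 107881/284430 ≈ 0.37929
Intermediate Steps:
P = 1512 (P = -12*(-97) + 348 = 1164 + 348 = 1512)
(203925 - 96044)/(282918 + P) = (203925 - 96044)/(282918 + 1512) = 107881/284430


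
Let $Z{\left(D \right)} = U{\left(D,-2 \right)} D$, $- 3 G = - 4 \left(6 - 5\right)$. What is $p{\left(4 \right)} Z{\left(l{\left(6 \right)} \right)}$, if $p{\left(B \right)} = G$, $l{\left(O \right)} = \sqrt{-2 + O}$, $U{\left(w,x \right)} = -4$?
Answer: $- \frac{32}{3} \approx -10.667$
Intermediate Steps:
$G = \frac{4}{3}$ ($G = - \frac{\left(-1\right) 4 \left(6 - 5\right)}{3} = - \frac{\left(-1\right) 4 \cdot 1}{3} = - \frac{\left(-1\right) 4}{3} = \left(- \frac{1}{3}\right) \left(-4\right) = \frac{4}{3} \approx 1.3333$)
$Z{\left(D \right)} = - 4 D$
$p{\left(B \right)} = \frac{4}{3}$
$p{\left(4 \right)} Z{\left(l{\left(6 \right)} \right)} = \frac{4 \left(- 4 \sqrt{-2 + 6}\right)}{3} = \frac{4 \left(- 4 \sqrt{4}\right)}{3} = \frac{4 \left(\left(-4\right) 2\right)}{3} = \frac{4}{3} \left(-8\right) = - \frac{32}{3}$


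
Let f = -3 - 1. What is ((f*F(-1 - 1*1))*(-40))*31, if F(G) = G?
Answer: -9920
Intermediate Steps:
f = -4
((f*F(-1 - 1*1))*(-40))*31 = (-4*(-1 - 1*1)*(-40))*31 = (-4*(-1 - 1)*(-40))*31 = (-4*(-2)*(-40))*31 = (8*(-40))*31 = -320*31 = -9920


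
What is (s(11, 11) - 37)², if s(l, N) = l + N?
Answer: 225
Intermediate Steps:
s(l, N) = N + l
(s(11, 11) - 37)² = ((11 + 11) - 37)² = (22 - 37)² = (-15)² = 225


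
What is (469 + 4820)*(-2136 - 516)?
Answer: -14026428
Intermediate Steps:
(469 + 4820)*(-2136 - 516) = 5289*(-2652) = -14026428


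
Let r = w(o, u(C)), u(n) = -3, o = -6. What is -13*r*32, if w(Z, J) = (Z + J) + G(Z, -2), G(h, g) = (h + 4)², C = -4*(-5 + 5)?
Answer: 2080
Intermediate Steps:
C = 0 (C = -4*0 = 0)
G(h, g) = (4 + h)²
w(Z, J) = J + Z + (4 + Z)² (w(Z, J) = (Z + J) + (4 + Z)² = (J + Z) + (4 + Z)² = J + Z + (4 + Z)²)
r = -5 (r = -3 - 6 + (4 - 6)² = -3 - 6 + (-2)² = -3 - 6 + 4 = -5)
-13*r*32 = -13*(-5)*32 = 65*32 = 2080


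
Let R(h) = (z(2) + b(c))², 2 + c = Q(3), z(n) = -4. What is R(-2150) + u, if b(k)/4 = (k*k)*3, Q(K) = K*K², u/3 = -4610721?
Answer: 42357853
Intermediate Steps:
u = -13832163 (u = 3*(-4610721) = -13832163)
Q(K) = K³
c = 25 (c = -2 + 3³ = -2 + 27 = 25)
b(k) = 12*k² (b(k) = 4*((k*k)*3) = 4*(k²*3) = 4*(3*k²) = 12*k²)
R(h) = 56190016 (R(h) = (-4 + 12*25²)² = (-4 + 12*625)² = (-4 + 7500)² = 7496² = 56190016)
R(-2150) + u = 56190016 - 13832163 = 42357853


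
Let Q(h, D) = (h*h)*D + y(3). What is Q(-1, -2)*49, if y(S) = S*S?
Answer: 343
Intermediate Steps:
y(S) = S**2
Q(h, D) = 9 + D*h**2 (Q(h, D) = (h*h)*D + 3**2 = h**2*D + 9 = D*h**2 + 9 = 9 + D*h**2)
Q(-1, -2)*49 = (9 - 2*(-1)**2)*49 = (9 - 2*1)*49 = (9 - 2)*49 = 7*49 = 343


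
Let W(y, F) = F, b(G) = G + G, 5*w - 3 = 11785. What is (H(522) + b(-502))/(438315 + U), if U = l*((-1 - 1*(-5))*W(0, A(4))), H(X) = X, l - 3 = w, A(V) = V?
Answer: -2410/2380423 ≈ -0.0010124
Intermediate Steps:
w = 11788/5 (w = ⅗ + (⅕)*11785 = ⅗ + 2357 = 11788/5 ≈ 2357.6)
b(G) = 2*G
l = 11803/5 (l = 3 + 11788/5 = 11803/5 ≈ 2360.6)
U = 188848/5 (U = 11803*((-1 - 1*(-5))*4)/5 = 11803*((-1 + 5)*4)/5 = 11803*(4*4)/5 = (11803/5)*16 = 188848/5 ≈ 37770.)
(H(522) + b(-502))/(438315 + U) = (522 + 2*(-502))/(438315 + 188848/5) = (522 - 1004)/(2380423/5) = -482*5/2380423 = -2410/2380423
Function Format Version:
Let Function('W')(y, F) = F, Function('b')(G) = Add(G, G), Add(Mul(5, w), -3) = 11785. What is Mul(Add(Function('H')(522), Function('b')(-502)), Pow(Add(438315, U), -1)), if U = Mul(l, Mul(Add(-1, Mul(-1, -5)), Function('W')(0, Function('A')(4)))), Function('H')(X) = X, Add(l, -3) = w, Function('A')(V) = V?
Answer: Rational(-2410, 2380423) ≈ -0.0010124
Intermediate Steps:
w = Rational(11788, 5) (w = Add(Rational(3, 5), Mul(Rational(1, 5), 11785)) = Add(Rational(3, 5), 2357) = Rational(11788, 5) ≈ 2357.6)
Function('b')(G) = Mul(2, G)
l = Rational(11803, 5) (l = Add(3, Rational(11788, 5)) = Rational(11803, 5) ≈ 2360.6)
U = Rational(188848, 5) (U = Mul(Rational(11803, 5), Mul(Add(-1, Mul(-1, -5)), 4)) = Mul(Rational(11803, 5), Mul(Add(-1, 5), 4)) = Mul(Rational(11803, 5), Mul(4, 4)) = Mul(Rational(11803, 5), 16) = Rational(188848, 5) ≈ 37770.)
Mul(Add(Function('H')(522), Function('b')(-502)), Pow(Add(438315, U), -1)) = Mul(Add(522, Mul(2, -502)), Pow(Add(438315, Rational(188848, 5)), -1)) = Mul(Add(522, -1004), Pow(Rational(2380423, 5), -1)) = Mul(-482, Rational(5, 2380423)) = Rational(-2410, 2380423)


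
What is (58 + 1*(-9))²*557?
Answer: 1337357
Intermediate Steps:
(58 + 1*(-9))²*557 = (58 - 9)²*557 = 49²*557 = 2401*557 = 1337357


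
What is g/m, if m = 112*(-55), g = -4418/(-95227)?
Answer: -2209/293299160 ≈ -7.5316e-6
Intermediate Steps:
g = 4418/95227 (g = -4418*(-1/95227) = 4418/95227 ≈ 0.046394)
m = -6160
g/m = (4418/95227)/(-6160) = (4418/95227)*(-1/6160) = -2209/293299160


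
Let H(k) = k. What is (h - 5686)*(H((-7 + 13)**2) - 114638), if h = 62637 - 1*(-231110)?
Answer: -33012366722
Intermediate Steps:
h = 293747 (h = 62637 + 231110 = 293747)
(h - 5686)*(H((-7 + 13)**2) - 114638) = (293747 - 5686)*((-7 + 13)**2 - 114638) = 288061*(6**2 - 114638) = 288061*(36 - 114638) = 288061*(-114602) = -33012366722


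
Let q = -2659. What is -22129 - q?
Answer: -19470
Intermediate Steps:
-22129 - q = -22129 - 1*(-2659) = -22129 + 2659 = -19470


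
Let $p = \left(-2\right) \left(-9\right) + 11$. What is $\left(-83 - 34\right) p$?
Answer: $-3393$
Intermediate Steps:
$p = 29$ ($p = 18 + 11 = 29$)
$\left(-83 - 34\right) p = \left(-83 - 34\right) 29 = \left(-117\right) 29 = -3393$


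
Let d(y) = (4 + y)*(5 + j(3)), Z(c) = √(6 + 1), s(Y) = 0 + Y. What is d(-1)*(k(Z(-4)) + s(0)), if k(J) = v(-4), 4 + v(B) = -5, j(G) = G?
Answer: -216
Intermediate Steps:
v(B) = -9 (v(B) = -4 - 5 = -9)
s(Y) = Y
Z(c) = √7
k(J) = -9
d(y) = 32 + 8*y (d(y) = (4 + y)*(5 + 3) = (4 + y)*8 = 32 + 8*y)
d(-1)*(k(Z(-4)) + s(0)) = (32 + 8*(-1))*(-9 + 0) = (32 - 8)*(-9) = 24*(-9) = -216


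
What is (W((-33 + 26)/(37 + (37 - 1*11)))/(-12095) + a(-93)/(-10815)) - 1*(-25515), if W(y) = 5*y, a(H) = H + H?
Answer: 2002532222732/78484455 ≈ 25515.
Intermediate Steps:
a(H) = 2*H
(W((-33 + 26)/(37 + (37 - 1*11)))/(-12095) + a(-93)/(-10815)) - 1*(-25515) = ((5*((-33 + 26)/(37 + (37 - 1*11))))/(-12095) + (2*(-93))/(-10815)) - 1*(-25515) = ((5*(-7/(37 + (37 - 11))))*(-1/12095) - 186*(-1/10815)) + 25515 = ((5*(-7/(37 + 26)))*(-1/12095) + 62/3605) + 25515 = ((5*(-7/63))*(-1/12095) + 62/3605) + 25515 = ((5*(-7*1/63))*(-1/12095) + 62/3605) + 25515 = ((5*(-1/9))*(-1/12095) + 62/3605) + 25515 = (-5/9*(-1/12095) + 62/3605) + 25515 = (1/21771 + 62/3605) + 25515 = 1353407/78484455 + 25515 = 2002532222732/78484455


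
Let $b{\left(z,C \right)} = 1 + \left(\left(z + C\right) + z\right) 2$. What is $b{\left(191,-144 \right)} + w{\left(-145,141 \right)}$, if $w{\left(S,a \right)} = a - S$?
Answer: $763$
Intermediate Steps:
$b{\left(z,C \right)} = 1 + 2 C + 4 z$ ($b{\left(z,C \right)} = 1 + \left(\left(C + z\right) + z\right) 2 = 1 + \left(C + 2 z\right) 2 = 1 + \left(2 C + 4 z\right) = 1 + 2 C + 4 z$)
$b{\left(191,-144 \right)} + w{\left(-145,141 \right)} = \left(1 + 2 \left(-144\right) + 4 \cdot 191\right) + \left(141 - -145\right) = \left(1 - 288 + 764\right) + \left(141 + 145\right) = 477 + 286 = 763$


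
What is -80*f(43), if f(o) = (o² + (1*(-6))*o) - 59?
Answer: -122560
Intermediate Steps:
f(o) = -59 + o² - 6*o (f(o) = (o² - 6*o) - 59 = -59 + o² - 6*o)
-80*f(43) = -80*(-59 + 43² - 6*43) = -80*(-59 + 1849 - 258) = -80*1532 = -122560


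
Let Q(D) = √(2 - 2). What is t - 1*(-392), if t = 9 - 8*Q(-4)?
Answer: 401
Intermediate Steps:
Q(D) = 0 (Q(D) = √0 = 0)
t = 9 (t = 9 - 8*0 = 9 + 0 = 9)
t - 1*(-392) = 9 - 1*(-392) = 9 + 392 = 401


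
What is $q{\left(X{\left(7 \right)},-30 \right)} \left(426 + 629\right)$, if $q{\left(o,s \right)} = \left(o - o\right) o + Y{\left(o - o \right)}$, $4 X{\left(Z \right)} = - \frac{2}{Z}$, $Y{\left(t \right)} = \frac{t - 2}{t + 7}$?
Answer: $- \frac{2110}{7} \approx -301.43$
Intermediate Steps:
$Y{\left(t \right)} = \frac{-2 + t}{7 + t}$
$X{\left(Z \right)} = - \frac{1}{2 Z}$ ($X{\left(Z \right)} = \frac{\left(-2\right) \frac{1}{Z}}{4} = - \frac{1}{2 Z}$)
$q{\left(o,s \right)} = - \frac{2}{7}$ ($q{\left(o,s \right)} = \left(o - o\right) o + \frac{-2 + \left(o - o\right)}{7 + \left(o - o\right)} = 0 o + \frac{-2 + 0}{7 + 0} = 0 + \frac{1}{7} \left(-2\right) = 0 - \frac{2}{7} = - \frac{2}{7}$)
$q{\left(X{\left(7 \right)},-30 \right)} \left(426 + 629\right) = - \frac{2 \left(426 + 629\right)}{7} = \left(- \frac{2}{7}\right) 1055 = - \frac{2110}{7}$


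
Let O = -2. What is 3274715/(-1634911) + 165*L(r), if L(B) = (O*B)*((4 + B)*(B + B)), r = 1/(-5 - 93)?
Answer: -876010173235/384691288478 ≈ -2.2772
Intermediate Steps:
r = -1/98 (r = 1/(-98) = -1/98 ≈ -0.010204)
L(B) = -4*B**2*(4 + B) (L(B) = (-2*B)*((4 + B)*(B + B)) = (-2*B)*((4 + B)*(2*B)) = (-2*B)*(2*B*(4 + B)) = -4*B**2*(4 + B))
3274715/(-1634911) + 165*L(r) = 3274715/(-1634911) + 165*(4*(-1/98)**2*(-4 - 1*(-1/98))) = 3274715*(-1/1634911) + 165*(4*(1/9604)*(-4 + 1/98)) = -3274715/1634911 + 165*(4*(1/9604)*(-391/98)) = -3274715/1634911 + 165*(-391/235298) = -3274715/1634911 - 64515/235298 = -876010173235/384691288478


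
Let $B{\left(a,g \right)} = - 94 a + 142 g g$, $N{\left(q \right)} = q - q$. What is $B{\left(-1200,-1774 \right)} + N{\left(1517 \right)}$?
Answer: $446997592$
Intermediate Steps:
$N{\left(q \right)} = 0$
$B{\left(a,g \right)} = - 94 a + 142 g^{2}$
$B{\left(-1200,-1774 \right)} + N{\left(1517 \right)} = \left(\left(-94\right) \left(-1200\right) + 142 \left(-1774\right)^{2}\right) + 0 = \left(112800 + 142 \cdot 3147076\right) + 0 = \left(112800 + 446884792\right) + 0 = 446997592 + 0 = 446997592$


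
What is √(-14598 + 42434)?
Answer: 2*√6959 ≈ 166.84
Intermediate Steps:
√(-14598 + 42434) = √27836 = 2*√6959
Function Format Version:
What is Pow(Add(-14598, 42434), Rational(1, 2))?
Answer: Mul(2, Pow(6959, Rational(1, 2))) ≈ 166.84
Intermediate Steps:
Pow(Add(-14598, 42434), Rational(1, 2)) = Pow(27836, Rational(1, 2)) = Mul(2, Pow(6959, Rational(1, 2)))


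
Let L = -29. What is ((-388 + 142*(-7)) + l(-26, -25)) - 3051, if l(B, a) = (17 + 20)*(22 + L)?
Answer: -4692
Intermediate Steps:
l(B, a) = -259 (l(B, a) = (17 + 20)*(22 - 29) = 37*(-7) = -259)
((-388 + 142*(-7)) + l(-26, -25)) - 3051 = ((-388 + 142*(-7)) - 259) - 3051 = ((-388 - 994) - 259) - 3051 = (-1382 - 259) - 3051 = -1641 - 3051 = -4692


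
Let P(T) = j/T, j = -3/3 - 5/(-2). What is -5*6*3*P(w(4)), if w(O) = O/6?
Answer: -405/2 ≈ -202.50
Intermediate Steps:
w(O) = O/6 (w(O) = O*(⅙) = O/6)
j = 3/2 (j = -3*⅓ - 5*(-½) = -1 + 5/2 = 3/2 ≈ 1.5000)
P(T) = 3/(2*T)
-5*6*3*P(w(4)) = -5*6*3*3/(2*(((⅙)*4))) = -90*3/(2*(⅔)) = -90*(3/2)*(3/2) = -90*9/4 = -5*81/2 = -405/2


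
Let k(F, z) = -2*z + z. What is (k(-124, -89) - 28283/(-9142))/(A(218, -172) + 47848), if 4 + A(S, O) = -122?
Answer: 841921/436274524 ≈ 0.0019298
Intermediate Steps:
k(F, z) = -z
A(S, O) = -126 (A(S, O) = -4 - 122 = -126)
(k(-124, -89) - 28283/(-9142))/(A(218, -172) + 47848) = (-1*(-89) - 28283/(-9142))/(-126 + 47848) = (89 - 28283*(-1/9142))/47722 = (89 + 28283/9142)*(1/47722) = (841921/9142)*(1/47722) = 841921/436274524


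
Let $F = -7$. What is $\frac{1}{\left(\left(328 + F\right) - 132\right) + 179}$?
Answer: $\frac{1}{368} \approx 0.0027174$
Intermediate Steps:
$\frac{1}{\left(\left(328 + F\right) - 132\right) + 179} = \frac{1}{\left(\left(328 - 7\right) - 132\right) + 179} = \frac{1}{\left(321 - 132\right) + 179} = \frac{1}{189 + 179} = \frac{1}{368}$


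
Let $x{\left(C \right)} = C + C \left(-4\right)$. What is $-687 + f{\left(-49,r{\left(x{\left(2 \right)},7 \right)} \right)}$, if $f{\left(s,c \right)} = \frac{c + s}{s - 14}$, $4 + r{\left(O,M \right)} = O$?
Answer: $- \frac{43222}{63} \approx -686.06$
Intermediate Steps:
$x{\left(C \right)} = - 3 C$ ($x{\left(C \right)} = C - 4 C = - 3 C$)
$r{\left(O,M \right)} = -4 + O$
$f{\left(s,c \right)} = \frac{c + s}{-14 + s}$
$-687 + f{\left(-49,r{\left(x{\left(2 \right)},7 \right)} \right)} = -687 + \frac{\left(-4 - 6\right) - 49}{-14 - 49} = -687 + \frac{\left(-4 - 6\right) - 49}{-63} = -687 - \frac{-10 - 49}{63} = -687 - - \frac{59}{63} = -687 + \frac{59}{63} = - \frac{43222}{63}$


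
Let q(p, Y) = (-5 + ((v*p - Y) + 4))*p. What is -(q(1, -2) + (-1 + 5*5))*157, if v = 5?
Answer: -4710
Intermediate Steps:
q(p, Y) = p*(-1 - Y + 5*p) (q(p, Y) = (-5 + ((5*p - Y) + 4))*p = (-5 + ((-Y + 5*p) + 4))*p = (-5 + (4 - Y + 5*p))*p = (-1 - Y + 5*p)*p = p*(-1 - Y + 5*p))
-(q(1, -2) + (-1 + 5*5))*157 = -(1*(-1 - 1*(-2) + 5*1) + (-1 + 5*5))*157 = -(1*(-1 + 2 + 5) + (-1 + 25))*157 = -(1*6 + 24)*157 = -(6 + 24)*157 = -30*157 = -1*4710 = -4710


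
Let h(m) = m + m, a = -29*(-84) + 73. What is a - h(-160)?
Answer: 2829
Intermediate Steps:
a = 2509 (a = 2436 + 73 = 2509)
h(m) = 2*m
a - h(-160) = 2509 - 2*(-160) = 2509 - 1*(-320) = 2509 + 320 = 2829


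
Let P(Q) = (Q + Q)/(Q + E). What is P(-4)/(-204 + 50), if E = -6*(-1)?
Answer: 2/77 ≈ 0.025974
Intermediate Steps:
E = 6
P(Q) = 2*Q/(6 + Q) (P(Q) = (Q + Q)/(Q + 6) = (2*Q)/(6 + Q) = 2*Q/(6 + Q))
P(-4)/(-204 + 50) = (2*(-4)/(6 - 4))/(-204 + 50) = (2*(-4)/2)/(-154) = (2*(-4)*(1/2))*(-1/154) = -4*(-1/154) = 2/77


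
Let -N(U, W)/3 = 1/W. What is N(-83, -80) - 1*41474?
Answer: -3317917/80 ≈ -41474.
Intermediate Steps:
N(U, W) = -3/W
N(-83, -80) - 1*41474 = -3/(-80) - 1*41474 = -3*(-1/80) - 41474 = 3/80 - 41474 = -3317917/80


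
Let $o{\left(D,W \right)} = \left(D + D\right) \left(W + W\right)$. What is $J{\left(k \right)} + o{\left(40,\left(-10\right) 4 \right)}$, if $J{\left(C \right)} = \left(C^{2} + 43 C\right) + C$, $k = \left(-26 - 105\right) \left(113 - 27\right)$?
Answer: $126420652$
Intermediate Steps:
$o{\left(D,W \right)} = 4 D W$ ($o{\left(D,W \right)} = 2 D 2 W = 4 D W$)
$k = -11266$ ($k = \left(-131\right) 86 = -11266$)
$J{\left(C \right)} = C^{2} + 44 C$
$J{\left(k \right)} + o{\left(40,\left(-10\right) 4 \right)} = - 11266 \left(44 - 11266\right) + 4 \cdot 40 \left(\left(-10\right) 4\right) = \left(-11266\right) \left(-11222\right) + 4 \cdot 40 \left(-40\right) = 126427052 - 6400 = 126420652$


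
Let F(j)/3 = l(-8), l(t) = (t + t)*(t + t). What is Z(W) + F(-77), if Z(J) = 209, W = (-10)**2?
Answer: 977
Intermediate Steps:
W = 100
l(t) = 4*t**2 (l(t) = (2*t)*(2*t) = 4*t**2)
F(j) = 768 (F(j) = 3*(4*(-8)**2) = 3*(4*64) = 3*256 = 768)
Z(W) + F(-77) = 209 + 768 = 977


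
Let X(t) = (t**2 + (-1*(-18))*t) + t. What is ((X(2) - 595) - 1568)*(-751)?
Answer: 1592871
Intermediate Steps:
X(t) = t**2 + 19*t (X(t) = (t**2 + 18*t) + t = t**2 + 19*t)
((X(2) - 595) - 1568)*(-751) = ((2*(19 + 2) - 595) - 1568)*(-751) = ((2*21 - 595) - 1568)*(-751) = ((42 - 595) - 1568)*(-751) = (-553 - 1568)*(-751) = -2121*(-751) = 1592871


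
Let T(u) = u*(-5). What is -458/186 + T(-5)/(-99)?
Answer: -8332/3069 ≈ -2.7149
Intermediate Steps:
T(u) = -5*u
-458/186 + T(-5)/(-99) = -458/186 - 5*(-5)/(-99) = -458*1/186 + 25*(-1/99) = -229/93 - 25/99 = -8332/3069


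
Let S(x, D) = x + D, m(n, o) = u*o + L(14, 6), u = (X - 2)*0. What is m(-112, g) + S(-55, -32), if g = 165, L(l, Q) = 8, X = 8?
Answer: -79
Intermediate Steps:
u = 0 (u = (8 - 2)*0 = 6*0 = 0)
m(n, o) = 8 (m(n, o) = 0*o + 8 = 0 + 8 = 8)
S(x, D) = D + x
m(-112, g) + S(-55, -32) = 8 + (-32 - 55) = 8 - 87 = -79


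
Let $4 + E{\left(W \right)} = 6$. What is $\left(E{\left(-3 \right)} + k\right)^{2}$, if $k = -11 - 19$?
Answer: $784$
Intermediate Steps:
$E{\left(W \right)} = 2$ ($E{\left(W \right)} = -4 + 6 = 2$)
$k = -30$ ($k = -11 - 19 = -30$)
$\left(E{\left(-3 \right)} + k\right)^{2} = \left(2 - 30\right)^{2} = \left(-28\right)^{2} = 784$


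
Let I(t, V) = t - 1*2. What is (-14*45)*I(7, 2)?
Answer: -3150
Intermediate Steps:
I(t, V) = -2 + t (I(t, V) = t - 2 = -2 + t)
(-14*45)*I(7, 2) = (-14*45)*(-2 + 7) = -630*5 = -3150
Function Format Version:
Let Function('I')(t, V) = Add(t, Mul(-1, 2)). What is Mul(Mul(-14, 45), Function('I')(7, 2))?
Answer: -3150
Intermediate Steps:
Function('I')(t, V) = Add(-2, t) (Function('I')(t, V) = Add(t, -2) = Add(-2, t))
Mul(Mul(-14, 45), Function('I')(7, 2)) = Mul(Mul(-14, 45), Add(-2, 7)) = Mul(-630, 5) = -3150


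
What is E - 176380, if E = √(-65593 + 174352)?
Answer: -176380 + √108759 ≈ -1.7605e+5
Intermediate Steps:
E = √108759 ≈ 329.79
E - 176380 = √108759 - 176380 = -176380 + √108759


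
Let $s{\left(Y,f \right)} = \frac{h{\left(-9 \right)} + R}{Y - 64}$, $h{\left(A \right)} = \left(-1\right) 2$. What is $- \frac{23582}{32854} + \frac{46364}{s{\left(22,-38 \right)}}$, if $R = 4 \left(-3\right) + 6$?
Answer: $\frac{3998500706}{16427} \approx 2.4341 \cdot 10^{5}$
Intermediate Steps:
$h{\left(A \right)} = -2$
$R = -6$ ($R = -12 + 6 = -6$)
$s{\left(Y,f \right)} = - \frac{8}{-64 + Y}$ ($s{\left(Y,f \right)} = \frac{-2 - 6}{Y - 64} = - \frac{8}{-64 + Y}$)
$- \frac{23582}{32854} + \frac{46364}{s{\left(22,-38 \right)}} = - \frac{23582}{32854} + \frac{46364}{\left(-8\right) \frac{1}{-64 + 22}} = \left(-23582\right) \frac{1}{32854} + \frac{46364}{\left(-8\right) \frac{1}{-42}} = - \frac{11791}{16427} + \frac{46364}{\left(-8\right) \left(- \frac{1}{42}\right)} = - \frac{11791}{16427} + \frac{46364}{\frac{4}{21}} = - \frac{11791}{16427} + 46364 \cdot \frac{21}{4} = - \frac{11791}{16427} + 243411 = \frac{3998500706}{16427}$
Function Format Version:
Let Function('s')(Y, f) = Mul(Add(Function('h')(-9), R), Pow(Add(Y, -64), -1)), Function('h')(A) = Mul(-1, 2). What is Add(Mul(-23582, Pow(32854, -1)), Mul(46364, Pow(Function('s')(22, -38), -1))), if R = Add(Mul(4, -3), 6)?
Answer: Rational(3998500706, 16427) ≈ 2.4341e+5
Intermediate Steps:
Function('h')(A) = -2
R = -6 (R = Add(-12, 6) = -6)
Function('s')(Y, f) = Mul(-8, Pow(Add(-64, Y), -1)) (Function('s')(Y, f) = Mul(Add(-2, -6), Pow(Add(Y, -64), -1)) = Mul(-8, Pow(Add(-64, Y), -1)))
Add(Mul(-23582, Pow(32854, -1)), Mul(46364, Pow(Function('s')(22, -38), -1))) = Add(Mul(-23582, Pow(32854, -1)), Mul(46364, Pow(Mul(-8, Pow(Add(-64, 22), -1)), -1))) = Add(Mul(-23582, Rational(1, 32854)), Mul(46364, Pow(Mul(-8, Pow(-42, -1)), -1))) = Add(Rational(-11791, 16427), Mul(46364, Pow(Mul(-8, Rational(-1, 42)), -1))) = Add(Rational(-11791, 16427), Mul(46364, Pow(Rational(4, 21), -1))) = Add(Rational(-11791, 16427), Mul(46364, Rational(21, 4))) = Add(Rational(-11791, 16427), 243411) = Rational(3998500706, 16427)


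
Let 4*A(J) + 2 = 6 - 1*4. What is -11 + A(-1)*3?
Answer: -11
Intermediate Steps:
A(J) = 0 (A(J) = -½ + (6 - 1*4)/4 = -½ + (6 - 4)/4 = -½ + (¼)*2 = -½ + ½ = 0)
-11 + A(-1)*3 = -11 + 0*3 = -11 + 0 = -11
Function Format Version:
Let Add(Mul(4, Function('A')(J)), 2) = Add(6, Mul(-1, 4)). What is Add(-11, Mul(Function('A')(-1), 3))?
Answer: -11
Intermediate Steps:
Function('A')(J) = 0 (Function('A')(J) = Add(Rational(-1, 2), Mul(Rational(1, 4), Add(6, Mul(-1, 4)))) = Add(Rational(-1, 2), Mul(Rational(1, 4), Add(6, -4))) = Add(Rational(-1, 2), Mul(Rational(1, 4), 2)) = Add(Rational(-1, 2), Rational(1, 2)) = 0)
Add(-11, Mul(Function('A')(-1), 3)) = Add(-11, Mul(0, 3)) = Add(-11, 0) = -11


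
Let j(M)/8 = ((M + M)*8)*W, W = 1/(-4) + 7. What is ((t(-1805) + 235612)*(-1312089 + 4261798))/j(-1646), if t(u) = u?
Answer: -689662612163/1422144 ≈ -4.8495e+5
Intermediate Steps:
W = 27/4 (W = -1/4 + 7 = 27/4 ≈ 6.7500)
j(M) = 864*M (j(M) = 8*(((M + M)*8)*(27/4)) = 8*(((2*M)*8)*(27/4)) = 8*((16*M)*(27/4)) = 8*(108*M) = 864*M)
((t(-1805) + 235612)*(-1312089 + 4261798))/j(-1646) = ((-1805 + 235612)*(-1312089 + 4261798))/((864*(-1646))) = (233807*2949709)/(-1422144) = 689662612163*(-1/1422144) = -689662612163/1422144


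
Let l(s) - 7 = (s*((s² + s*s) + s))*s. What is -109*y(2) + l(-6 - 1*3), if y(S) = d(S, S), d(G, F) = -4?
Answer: 12836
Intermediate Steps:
y(S) = -4
l(s) = 7 + s²*(s + 2*s²) (l(s) = 7 + (s*((s² + s*s) + s))*s = 7 + (s*((s² + s²) + s))*s = 7 + (s*(2*s² + s))*s = 7 + (s*(s + 2*s²))*s = 7 + s²*(s + 2*s²))
-109*y(2) + l(-6 - 1*3) = -109*(-4) + (7 + (-6 - 1*3)³ + 2*(-6 - 1*3)⁴) = 436 + (7 + (-6 - 3)³ + 2*(-6 - 3)⁴) = 436 + (7 + (-9)³ + 2*(-9)⁴) = 436 + (7 - 729 + 2*6561) = 436 + (7 - 729 + 13122) = 436 + 12400 = 12836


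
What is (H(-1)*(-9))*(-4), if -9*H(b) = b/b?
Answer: -4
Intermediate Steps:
H(b) = -⅑ (H(b) = -b/(9*b) = -⅑*1 = -⅑)
(H(-1)*(-9))*(-4) = -⅑*(-9)*(-4) = 1*(-4) = -4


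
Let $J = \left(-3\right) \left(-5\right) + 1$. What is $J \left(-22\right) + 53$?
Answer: $-299$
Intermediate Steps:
$J = 16$ ($J = 15 + 1 = 16$)
$J \left(-22\right) + 53 = 16 \left(-22\right) + 53 = -352 + 53 = -299$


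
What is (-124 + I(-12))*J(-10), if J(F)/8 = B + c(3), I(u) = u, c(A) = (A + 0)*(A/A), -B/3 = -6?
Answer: -22848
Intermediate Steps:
B = 18 (B = -3*(-6) = 18)
c(A) = A (c(A) = A*1 = A)
J(F) = 168 (J(F) = 8*(18 + 3) = 8*21 = 168)
(-124 + I(-12))*J(-10) = (-124 - 12)*168 = -136*168 = -22848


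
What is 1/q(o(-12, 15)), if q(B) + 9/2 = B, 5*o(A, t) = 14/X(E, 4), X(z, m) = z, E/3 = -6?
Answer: -90/419 ≈ -0.21480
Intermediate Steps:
E = -18 (E = 3*(-6) = -18)
o(A, t) = -7/45 (o(A, t) = (14/(-18))/5 = (14*(-1/18))/5 = (1/5)*(-7/9) = -7/45)
q(B) = -9/2 + B
1/q(o(-12, 15)) = 1/(-9/2 - 7/45) = 1/(-419/90) = -90/419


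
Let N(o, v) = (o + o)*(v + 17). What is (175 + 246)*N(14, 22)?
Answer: 459732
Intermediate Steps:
N(o, v) = 2*o*(17 + v) (N(o, v) = (2*o)*(17 + v) = 2*o*(17 + v))
(175 + 246)*N(14, 22) = (175 + 246)*(2*14*(17 + 22)) = 421*(2*14*39) = 421*1092 = 459732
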